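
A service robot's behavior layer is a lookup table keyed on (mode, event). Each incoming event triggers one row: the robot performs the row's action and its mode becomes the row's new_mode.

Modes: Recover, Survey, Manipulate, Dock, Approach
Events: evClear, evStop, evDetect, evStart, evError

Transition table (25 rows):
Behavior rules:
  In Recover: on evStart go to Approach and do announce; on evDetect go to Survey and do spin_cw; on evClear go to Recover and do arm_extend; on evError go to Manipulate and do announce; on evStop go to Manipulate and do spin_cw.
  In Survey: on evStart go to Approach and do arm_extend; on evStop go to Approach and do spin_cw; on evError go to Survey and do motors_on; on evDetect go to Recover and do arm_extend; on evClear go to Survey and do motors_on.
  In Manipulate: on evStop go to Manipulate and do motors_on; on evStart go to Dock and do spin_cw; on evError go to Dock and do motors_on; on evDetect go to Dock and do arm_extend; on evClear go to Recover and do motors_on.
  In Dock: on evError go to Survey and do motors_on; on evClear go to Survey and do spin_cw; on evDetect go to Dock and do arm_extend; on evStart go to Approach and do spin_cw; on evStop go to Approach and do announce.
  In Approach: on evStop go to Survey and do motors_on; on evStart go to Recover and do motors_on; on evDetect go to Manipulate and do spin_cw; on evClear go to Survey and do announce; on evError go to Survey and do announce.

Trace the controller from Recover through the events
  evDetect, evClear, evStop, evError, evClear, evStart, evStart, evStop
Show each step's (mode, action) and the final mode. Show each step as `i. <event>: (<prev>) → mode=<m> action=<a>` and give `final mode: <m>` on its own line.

final mode: Manipulate

1. evDetect: (Recover) → mode=Survey action=spin_cw
2. evClear: (Survey) → mode=Survey action=motors_on
3. evStop: (Survey) → mode=Approach action=spin_cw
4. evError: (Approach) → mode=Survey action=announce
5. evClear: (Survey) → mode=Survey action=motors_on
6. evStart: (Survey) → mode=Approach action=arm_extend
7. evStart: (Approach) → mode=Recover action=motors_on
8. evStop: (Recover) → mode=Manipulate action=spin_cw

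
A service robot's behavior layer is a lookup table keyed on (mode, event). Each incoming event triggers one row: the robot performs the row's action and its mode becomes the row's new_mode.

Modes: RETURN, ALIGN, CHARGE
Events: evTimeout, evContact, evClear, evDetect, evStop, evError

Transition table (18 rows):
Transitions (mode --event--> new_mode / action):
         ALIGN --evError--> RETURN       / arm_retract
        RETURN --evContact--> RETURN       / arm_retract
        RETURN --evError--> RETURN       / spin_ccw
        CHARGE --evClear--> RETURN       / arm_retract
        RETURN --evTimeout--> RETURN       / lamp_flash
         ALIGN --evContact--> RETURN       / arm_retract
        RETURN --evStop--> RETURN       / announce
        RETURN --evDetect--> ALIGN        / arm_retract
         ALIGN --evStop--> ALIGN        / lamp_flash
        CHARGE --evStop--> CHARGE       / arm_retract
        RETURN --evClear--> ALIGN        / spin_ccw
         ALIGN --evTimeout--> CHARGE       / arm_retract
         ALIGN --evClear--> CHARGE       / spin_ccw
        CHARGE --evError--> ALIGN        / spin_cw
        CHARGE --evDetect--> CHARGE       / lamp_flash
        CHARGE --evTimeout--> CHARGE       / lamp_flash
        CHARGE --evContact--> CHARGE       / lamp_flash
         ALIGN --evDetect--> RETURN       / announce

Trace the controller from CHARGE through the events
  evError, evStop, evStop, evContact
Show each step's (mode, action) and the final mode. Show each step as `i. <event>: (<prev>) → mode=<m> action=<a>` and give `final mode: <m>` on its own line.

1. evError: (CHARGE) → mode=ALIGN action=spin_cw
2. evStop: (ALIGN) → mode=ALIGN action=lamp_flash
3. evStop: (ALIGN) → mode=ALIGN action=lamp_flash
4. evContact: (ALIGN) → mode=RETURN action=arm_retract

final mode: RETURN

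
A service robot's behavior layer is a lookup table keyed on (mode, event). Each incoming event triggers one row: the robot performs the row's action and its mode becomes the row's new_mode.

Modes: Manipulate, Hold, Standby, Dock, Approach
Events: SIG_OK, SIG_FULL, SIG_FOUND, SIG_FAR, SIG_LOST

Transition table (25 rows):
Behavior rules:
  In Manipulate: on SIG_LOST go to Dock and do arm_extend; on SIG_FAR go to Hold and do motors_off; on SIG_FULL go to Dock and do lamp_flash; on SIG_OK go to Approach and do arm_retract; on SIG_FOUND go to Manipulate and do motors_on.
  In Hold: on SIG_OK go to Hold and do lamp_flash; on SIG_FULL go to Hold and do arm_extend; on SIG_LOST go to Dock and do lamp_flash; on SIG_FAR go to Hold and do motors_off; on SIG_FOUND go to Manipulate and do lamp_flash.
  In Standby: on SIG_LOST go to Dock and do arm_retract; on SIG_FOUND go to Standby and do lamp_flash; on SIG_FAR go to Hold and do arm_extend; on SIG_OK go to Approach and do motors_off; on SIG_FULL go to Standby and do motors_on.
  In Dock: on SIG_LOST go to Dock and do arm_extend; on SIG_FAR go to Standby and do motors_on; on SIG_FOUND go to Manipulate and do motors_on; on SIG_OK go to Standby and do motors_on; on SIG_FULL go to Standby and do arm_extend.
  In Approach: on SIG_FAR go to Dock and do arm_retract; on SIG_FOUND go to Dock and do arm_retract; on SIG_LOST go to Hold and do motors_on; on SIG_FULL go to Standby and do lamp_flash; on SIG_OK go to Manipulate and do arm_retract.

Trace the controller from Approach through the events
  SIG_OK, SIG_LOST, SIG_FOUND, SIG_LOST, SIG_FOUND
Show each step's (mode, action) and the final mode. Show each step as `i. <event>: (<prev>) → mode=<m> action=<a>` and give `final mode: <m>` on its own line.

final mode: Manipulate

1. SIG_OK: (Approach) → mode=Manipulate action=arm_retract
2. SIG_LOST: (Manipulate) → mode=Dock action=arm_extend
3. SIG_FOUND: (Dock) → mode=Manipulate action=motors_on
4. SIG_LOST: (Manipulate) → mode=Dock action=arm_extend
5. SIG_FOUND: (Dock) → mode=Manipulate action=motors_on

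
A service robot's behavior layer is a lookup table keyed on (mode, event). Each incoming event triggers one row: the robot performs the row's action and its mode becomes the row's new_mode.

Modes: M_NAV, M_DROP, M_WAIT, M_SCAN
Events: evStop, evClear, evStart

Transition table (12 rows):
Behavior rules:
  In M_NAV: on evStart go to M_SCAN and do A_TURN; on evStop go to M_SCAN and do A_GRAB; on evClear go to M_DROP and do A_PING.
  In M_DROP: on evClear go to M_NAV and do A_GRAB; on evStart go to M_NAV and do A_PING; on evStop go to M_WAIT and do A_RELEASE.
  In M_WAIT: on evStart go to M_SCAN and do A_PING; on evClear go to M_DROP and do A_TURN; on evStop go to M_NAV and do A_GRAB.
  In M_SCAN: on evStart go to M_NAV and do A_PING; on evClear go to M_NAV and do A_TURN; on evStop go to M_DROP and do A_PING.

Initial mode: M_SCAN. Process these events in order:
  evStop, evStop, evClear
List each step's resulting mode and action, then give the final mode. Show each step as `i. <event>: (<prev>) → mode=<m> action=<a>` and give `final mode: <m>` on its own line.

1. evStop: (M_SCAN) → mode=M_DROP action=A_PING
2. evStop: (M_DROP) → mode=M_WAIT action=A_RELEASE
3. evClear: (M_WAIT) → mode=M_DROP action=A_TURN

final mode: M_DROP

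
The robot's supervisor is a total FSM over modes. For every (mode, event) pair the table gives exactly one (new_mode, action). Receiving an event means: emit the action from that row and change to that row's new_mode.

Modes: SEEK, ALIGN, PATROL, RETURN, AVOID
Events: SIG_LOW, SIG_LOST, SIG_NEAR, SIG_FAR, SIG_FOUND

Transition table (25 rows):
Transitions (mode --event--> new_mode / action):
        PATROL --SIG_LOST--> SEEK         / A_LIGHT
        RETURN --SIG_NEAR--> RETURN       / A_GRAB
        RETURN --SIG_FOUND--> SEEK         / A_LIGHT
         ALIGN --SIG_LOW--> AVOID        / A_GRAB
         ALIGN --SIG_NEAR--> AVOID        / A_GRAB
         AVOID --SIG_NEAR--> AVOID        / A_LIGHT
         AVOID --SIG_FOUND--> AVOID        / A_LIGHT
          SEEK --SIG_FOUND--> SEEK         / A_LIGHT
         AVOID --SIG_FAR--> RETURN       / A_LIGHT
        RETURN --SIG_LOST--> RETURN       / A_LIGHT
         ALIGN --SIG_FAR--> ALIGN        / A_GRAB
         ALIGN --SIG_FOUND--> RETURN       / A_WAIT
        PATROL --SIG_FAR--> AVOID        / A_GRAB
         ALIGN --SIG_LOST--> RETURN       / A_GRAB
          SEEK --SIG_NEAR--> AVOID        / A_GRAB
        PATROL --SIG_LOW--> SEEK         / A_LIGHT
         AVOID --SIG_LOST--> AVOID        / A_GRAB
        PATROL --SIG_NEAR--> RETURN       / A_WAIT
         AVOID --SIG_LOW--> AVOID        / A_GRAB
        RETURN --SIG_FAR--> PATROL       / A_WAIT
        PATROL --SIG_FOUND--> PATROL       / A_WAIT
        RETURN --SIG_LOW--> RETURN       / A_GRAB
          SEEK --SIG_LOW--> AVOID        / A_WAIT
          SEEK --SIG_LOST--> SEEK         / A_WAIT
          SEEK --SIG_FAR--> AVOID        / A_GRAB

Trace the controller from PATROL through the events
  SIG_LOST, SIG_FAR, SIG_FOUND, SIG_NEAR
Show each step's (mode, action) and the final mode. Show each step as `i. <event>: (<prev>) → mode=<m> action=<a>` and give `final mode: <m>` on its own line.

final mode: AVOID

1. SIG_LOST: (PATROL) → mode=SEEK action=A_LIGHT
2. SIG_FAR: (SEEK) → mode=AVOID action=A_GRAB
3. SIG_FOUND: (AVOID) → mode=AVOID action=A_LIGHT
4. SIG_NEAR: (AVOID) → mode=AVOID action=A_LIGHT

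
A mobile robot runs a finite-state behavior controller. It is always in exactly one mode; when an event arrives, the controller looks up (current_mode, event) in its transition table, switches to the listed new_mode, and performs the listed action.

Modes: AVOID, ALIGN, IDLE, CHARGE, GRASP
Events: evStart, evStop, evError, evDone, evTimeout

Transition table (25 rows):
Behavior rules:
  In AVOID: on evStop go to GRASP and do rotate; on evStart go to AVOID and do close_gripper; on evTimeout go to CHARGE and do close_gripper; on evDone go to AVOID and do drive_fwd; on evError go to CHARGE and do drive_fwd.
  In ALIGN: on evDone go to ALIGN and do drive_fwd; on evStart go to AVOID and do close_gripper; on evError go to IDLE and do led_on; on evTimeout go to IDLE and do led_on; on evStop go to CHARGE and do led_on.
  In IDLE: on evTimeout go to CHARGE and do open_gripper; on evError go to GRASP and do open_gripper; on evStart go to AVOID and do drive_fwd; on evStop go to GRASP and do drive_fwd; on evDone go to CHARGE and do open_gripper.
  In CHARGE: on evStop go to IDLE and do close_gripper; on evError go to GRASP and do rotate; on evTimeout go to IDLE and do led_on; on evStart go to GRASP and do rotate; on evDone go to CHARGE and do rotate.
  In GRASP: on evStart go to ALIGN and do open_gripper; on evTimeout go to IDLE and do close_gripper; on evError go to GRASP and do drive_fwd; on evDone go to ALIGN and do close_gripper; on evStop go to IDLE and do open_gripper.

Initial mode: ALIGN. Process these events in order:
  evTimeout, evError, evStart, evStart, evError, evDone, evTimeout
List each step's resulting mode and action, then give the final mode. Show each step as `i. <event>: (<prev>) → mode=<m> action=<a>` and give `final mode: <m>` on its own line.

final mode: IDLE

1. evTimeout: (ALIGN) → mode=IDLE action=led_on
2. evError: (IDLE) → mode=GRASP action=open_gripper
3. evStart: (GRASP) → mode=ALIGN action=open_gripper
4. evStart: (ALIGN) → mode=AVOID action=close_gripper
5. evError: (AVOID) → mode=CHARGE action=drive_fwd
6. evDone: (CHARGE) → mode=CHARGE action=rotate
7. evTimeout: (CHARGE) → mode=IDLE action=led_on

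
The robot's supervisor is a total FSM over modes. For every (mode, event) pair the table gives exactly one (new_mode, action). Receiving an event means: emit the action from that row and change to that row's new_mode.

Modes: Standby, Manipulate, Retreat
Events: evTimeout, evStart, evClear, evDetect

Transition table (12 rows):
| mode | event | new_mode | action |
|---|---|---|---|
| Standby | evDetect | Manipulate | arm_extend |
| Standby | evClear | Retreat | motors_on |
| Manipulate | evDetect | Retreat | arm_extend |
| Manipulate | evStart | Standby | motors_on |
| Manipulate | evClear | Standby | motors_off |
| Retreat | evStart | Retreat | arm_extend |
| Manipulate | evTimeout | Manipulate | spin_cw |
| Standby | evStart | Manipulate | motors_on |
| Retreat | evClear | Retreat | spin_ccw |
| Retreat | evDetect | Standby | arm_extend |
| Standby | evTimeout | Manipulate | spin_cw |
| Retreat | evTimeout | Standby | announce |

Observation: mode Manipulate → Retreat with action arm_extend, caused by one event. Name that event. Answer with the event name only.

try evTimeout: (Manipulate, evTimeout) → (Manipulate, spin_cw)
try evStart: (Manipulate, evStart) → (Standby, motors_on)
try evClear: (Manipulate, evClear) → (Standby, motors_off)
try evDetect: (Manipulate, evDetect) → (Retreat, arm_extend)  ← matches

evDetect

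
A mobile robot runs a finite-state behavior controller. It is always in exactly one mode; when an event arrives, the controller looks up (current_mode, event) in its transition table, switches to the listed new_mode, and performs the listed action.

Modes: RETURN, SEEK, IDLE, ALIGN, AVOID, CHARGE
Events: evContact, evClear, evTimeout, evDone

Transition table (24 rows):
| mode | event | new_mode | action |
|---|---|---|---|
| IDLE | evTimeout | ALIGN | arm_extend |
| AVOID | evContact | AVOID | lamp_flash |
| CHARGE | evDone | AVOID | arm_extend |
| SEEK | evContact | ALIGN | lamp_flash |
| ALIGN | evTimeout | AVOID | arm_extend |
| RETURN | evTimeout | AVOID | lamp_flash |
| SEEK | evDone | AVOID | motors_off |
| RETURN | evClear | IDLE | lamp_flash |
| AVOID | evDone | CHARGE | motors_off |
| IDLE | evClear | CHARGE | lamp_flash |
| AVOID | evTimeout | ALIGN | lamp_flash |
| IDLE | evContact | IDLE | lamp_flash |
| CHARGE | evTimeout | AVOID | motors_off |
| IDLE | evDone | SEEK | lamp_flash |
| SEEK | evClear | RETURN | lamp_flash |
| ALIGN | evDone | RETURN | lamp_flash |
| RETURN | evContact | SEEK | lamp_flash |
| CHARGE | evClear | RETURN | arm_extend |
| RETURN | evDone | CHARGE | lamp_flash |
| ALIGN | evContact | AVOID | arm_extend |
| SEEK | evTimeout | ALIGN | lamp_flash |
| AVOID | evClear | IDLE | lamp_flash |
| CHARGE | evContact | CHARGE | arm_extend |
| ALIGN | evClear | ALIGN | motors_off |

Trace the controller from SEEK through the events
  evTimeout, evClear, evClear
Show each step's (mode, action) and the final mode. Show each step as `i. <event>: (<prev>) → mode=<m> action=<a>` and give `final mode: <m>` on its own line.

1. evTimeout: (SEEK) → mode=ALIGN action=lamp_flash
2. evClear: (ALIGN) → mode=ALIGN action=motors_off
3. evClear: (ALIGN) → mode=ALIGN action=motors_off

final mode: ALIGN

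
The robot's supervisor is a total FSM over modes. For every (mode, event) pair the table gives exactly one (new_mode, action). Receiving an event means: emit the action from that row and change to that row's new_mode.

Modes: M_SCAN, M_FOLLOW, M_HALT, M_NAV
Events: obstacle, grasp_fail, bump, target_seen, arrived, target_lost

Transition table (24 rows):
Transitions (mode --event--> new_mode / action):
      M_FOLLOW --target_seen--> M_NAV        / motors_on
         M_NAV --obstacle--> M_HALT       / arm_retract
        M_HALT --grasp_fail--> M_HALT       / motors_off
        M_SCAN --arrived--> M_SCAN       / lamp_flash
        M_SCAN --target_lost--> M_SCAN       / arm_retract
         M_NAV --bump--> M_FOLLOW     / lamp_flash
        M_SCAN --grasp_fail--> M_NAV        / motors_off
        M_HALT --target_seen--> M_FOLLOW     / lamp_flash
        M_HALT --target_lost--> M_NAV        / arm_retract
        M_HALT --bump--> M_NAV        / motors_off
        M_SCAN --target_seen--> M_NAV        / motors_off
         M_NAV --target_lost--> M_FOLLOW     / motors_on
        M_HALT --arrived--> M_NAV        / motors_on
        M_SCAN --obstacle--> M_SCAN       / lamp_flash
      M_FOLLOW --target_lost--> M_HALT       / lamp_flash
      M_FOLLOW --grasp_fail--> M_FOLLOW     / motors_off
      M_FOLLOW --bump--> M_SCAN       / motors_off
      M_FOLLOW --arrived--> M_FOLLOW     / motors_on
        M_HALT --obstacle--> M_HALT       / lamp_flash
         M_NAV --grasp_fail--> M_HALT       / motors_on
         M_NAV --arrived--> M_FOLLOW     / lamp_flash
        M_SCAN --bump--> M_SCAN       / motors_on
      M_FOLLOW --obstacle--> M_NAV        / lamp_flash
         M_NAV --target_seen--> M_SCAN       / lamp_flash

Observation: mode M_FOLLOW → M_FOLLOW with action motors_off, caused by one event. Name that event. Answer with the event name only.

try obstacle: (M_FOLLOW, obstacle) → (M_NAV, lamp_flash)
try grasp_fail: (M_FOLLOW, grasp_fail) → (M_FOLLOW, motors_off)  ← matches
try bump: (M_FOLLOW, bump) → (M_SCAN, motors_off)
try target_seen: (M_FOLLOW, target_seen) → (M_NAV, motors_on)
try arrived: (M_FOLLOW, arrived) → (M_FOLLOW, motors_on)
try target_lost: (M_FOLLOW, target_lost) → (M_HALT, lamp_flash)

grasp_fail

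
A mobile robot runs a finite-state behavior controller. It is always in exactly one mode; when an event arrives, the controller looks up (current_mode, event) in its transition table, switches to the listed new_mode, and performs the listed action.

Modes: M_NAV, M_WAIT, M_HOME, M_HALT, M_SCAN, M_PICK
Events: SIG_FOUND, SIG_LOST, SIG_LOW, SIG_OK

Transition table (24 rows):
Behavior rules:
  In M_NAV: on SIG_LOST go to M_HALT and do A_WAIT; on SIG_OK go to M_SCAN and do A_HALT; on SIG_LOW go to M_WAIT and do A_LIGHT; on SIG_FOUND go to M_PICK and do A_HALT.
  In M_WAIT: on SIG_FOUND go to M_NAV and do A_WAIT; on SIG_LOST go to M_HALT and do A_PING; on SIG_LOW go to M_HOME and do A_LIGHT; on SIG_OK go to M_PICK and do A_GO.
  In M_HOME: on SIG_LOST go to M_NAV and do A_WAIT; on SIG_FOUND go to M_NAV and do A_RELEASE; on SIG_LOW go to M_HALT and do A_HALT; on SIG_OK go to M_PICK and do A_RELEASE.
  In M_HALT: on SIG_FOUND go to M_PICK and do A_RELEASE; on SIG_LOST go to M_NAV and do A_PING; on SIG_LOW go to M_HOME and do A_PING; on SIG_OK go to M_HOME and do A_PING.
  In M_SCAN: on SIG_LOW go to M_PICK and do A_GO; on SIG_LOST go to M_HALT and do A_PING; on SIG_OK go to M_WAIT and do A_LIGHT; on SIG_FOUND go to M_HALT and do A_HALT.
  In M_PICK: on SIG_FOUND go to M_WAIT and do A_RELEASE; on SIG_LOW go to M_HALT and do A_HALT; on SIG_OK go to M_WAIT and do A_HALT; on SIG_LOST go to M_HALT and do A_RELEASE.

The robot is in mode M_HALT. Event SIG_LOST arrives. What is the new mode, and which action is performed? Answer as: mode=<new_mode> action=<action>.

current mode = M_HALT; filter table to that mode:
  (M_HALT, SIG_FOUND) → (M_PICK, A_RELEASE)
  (M_HALT, SIG_LOST) → (M_NAV, A_PING)  ← event matches
  (M_HALT, SIG_LOW) → (M_HOME, A_PING)
  (M_HALT, SIG_OK) → (M_HOME, A_PING)
event = SIG_LOST selects (M_NAV, A_PING)

mode=M_NAV action=A_PING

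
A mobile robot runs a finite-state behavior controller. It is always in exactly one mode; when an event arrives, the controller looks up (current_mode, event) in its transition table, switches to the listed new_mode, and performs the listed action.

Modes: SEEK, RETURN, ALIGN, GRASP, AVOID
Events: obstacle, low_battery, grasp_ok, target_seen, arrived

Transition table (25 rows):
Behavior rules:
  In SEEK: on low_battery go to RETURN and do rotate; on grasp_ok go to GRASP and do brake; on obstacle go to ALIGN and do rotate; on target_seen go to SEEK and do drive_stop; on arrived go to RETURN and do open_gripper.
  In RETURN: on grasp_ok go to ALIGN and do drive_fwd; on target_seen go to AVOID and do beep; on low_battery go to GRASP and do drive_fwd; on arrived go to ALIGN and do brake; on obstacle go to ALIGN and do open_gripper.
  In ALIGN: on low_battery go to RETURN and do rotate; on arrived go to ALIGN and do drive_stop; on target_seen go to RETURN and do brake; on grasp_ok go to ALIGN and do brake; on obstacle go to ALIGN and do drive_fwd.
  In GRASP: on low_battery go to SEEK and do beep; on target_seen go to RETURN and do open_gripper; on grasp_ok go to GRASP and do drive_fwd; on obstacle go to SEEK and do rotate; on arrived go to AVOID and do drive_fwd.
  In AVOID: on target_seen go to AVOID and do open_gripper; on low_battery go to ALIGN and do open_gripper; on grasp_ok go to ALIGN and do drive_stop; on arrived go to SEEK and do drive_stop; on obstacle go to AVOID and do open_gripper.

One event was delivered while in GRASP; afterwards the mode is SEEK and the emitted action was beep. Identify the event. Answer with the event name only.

try obstacle: (GRASP, obstacle) → (SEEK, rotate)
try low_battery: (GRASP, low_battery) → (SEEK, beep)  ← matches
try grasp_ok: (GRASP, grasp_ok) → (GRASP, drive_fwd)
try target_seen: (GRASP, target_seen) → (RETURN, open_gripper)
try arrived: (GRASP, arrived) → (AVOID, drive_fwd)

low_battery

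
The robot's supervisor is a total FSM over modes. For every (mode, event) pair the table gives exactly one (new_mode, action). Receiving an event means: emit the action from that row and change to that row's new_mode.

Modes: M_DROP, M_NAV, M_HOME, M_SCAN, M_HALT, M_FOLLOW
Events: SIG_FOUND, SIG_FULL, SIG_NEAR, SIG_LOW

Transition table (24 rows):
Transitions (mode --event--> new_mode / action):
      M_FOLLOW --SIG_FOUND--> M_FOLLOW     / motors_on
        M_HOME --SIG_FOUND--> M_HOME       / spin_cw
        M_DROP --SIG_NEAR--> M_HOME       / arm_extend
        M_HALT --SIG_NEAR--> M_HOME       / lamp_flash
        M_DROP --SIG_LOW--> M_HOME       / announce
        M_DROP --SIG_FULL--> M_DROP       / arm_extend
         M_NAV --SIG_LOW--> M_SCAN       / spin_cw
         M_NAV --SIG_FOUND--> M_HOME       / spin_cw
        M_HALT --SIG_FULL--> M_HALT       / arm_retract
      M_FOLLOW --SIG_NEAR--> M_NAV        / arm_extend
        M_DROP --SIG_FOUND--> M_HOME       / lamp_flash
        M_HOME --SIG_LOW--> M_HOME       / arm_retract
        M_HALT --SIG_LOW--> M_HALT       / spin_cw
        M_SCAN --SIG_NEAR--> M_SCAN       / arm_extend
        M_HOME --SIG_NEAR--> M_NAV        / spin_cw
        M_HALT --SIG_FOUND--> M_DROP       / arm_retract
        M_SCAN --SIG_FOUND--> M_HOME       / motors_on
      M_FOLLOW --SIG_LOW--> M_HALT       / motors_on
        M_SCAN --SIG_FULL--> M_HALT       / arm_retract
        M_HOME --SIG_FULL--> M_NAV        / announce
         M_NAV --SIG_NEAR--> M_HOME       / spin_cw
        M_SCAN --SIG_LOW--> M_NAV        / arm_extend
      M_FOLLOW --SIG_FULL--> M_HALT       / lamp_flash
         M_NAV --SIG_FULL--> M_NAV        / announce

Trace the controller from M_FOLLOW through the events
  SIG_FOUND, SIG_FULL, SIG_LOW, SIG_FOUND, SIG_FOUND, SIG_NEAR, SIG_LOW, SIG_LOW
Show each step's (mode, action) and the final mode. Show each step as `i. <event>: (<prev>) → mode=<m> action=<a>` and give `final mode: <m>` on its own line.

final mode: M_NAV

1. SIG_FOUND: (M_FOLLOW) → mode=M_FOLLOW action=motors_on
2. SIG_FULL: (M_FOLLOW) → mode=M_HALT action=lamp_flash
3. SIG_LOW: (M_HALT) → mode=M_HALT action=spin_cw
4. SIG_FOUND: (M_HALT) → mode=M_DROP action=arm_retract
5. SIG_FOUND: (M_DROP) → mode=M_HOME action=lamp_flash
6. SIG_NEAR: (M_HOME) → mode=M_NAV action=spin_cw
7. SIG_LOW: (M_NAV) → mode=M_SCAN action=spin_cw
8. SIG_LOW: (M_SCAN) → mode=M_NAV action=arm_extend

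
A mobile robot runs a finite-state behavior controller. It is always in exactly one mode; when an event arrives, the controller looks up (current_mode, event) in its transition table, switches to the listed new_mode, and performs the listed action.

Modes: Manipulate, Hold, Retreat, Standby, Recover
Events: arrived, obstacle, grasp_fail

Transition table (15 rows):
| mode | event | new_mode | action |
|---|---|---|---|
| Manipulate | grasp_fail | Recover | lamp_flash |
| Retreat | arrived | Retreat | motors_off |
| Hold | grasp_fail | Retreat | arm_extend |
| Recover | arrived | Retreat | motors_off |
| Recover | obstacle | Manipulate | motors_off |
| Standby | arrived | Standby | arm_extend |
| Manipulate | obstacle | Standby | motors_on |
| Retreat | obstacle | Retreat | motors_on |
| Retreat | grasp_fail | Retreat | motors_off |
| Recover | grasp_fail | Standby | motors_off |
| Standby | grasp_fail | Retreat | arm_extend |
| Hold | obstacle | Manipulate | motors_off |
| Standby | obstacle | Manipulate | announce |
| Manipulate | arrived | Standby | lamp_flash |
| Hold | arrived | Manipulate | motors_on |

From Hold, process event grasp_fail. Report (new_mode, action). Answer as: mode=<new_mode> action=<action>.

mode=Retreat action=arm_extend

current mode = Hold; filter table to that mode:
  (Hold, grasp_fail) → (Retreat, arm_extend)  ← event matches
  (Hold, obstacle) → (Manipulate, motors_off)
  (Hold, arrived) → (Manipulate, motors_on)
event = grasp_fail selects (Retreat, arm_extend)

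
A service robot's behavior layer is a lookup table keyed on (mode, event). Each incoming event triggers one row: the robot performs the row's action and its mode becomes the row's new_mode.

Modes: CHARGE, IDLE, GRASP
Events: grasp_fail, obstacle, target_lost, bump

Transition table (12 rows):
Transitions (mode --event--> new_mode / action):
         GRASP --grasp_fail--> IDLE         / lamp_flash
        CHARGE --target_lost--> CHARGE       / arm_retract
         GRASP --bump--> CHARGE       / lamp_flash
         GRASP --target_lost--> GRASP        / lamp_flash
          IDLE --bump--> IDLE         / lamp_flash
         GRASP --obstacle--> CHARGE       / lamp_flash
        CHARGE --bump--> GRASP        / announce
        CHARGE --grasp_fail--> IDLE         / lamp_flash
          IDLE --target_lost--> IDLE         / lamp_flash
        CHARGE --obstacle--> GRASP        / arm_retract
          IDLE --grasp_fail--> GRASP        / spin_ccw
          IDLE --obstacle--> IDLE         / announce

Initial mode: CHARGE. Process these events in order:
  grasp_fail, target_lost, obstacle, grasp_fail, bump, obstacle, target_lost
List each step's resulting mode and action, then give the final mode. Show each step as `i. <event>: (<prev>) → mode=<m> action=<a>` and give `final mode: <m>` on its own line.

1. grasp_fail: (CHARGE) → mode=IDLE action=lamp_flash
2. target_lost: (IDLE) → mode=IDLE action=lamp_flash
3. obstacle: (IDLE) → mode=IDLE action=announce
4. grasp_fail: (IDLE) → mode=GRASP action=spin_ccw
5. bump: (GRASP) → mode=CHARGE action=lamp_flash
6. obstacle: (CHARGE) → mode=GRASP action=arm_retract
7. target_lost: (GRASP) → mode=GRASP action=lamp_flash

final mode: GRASP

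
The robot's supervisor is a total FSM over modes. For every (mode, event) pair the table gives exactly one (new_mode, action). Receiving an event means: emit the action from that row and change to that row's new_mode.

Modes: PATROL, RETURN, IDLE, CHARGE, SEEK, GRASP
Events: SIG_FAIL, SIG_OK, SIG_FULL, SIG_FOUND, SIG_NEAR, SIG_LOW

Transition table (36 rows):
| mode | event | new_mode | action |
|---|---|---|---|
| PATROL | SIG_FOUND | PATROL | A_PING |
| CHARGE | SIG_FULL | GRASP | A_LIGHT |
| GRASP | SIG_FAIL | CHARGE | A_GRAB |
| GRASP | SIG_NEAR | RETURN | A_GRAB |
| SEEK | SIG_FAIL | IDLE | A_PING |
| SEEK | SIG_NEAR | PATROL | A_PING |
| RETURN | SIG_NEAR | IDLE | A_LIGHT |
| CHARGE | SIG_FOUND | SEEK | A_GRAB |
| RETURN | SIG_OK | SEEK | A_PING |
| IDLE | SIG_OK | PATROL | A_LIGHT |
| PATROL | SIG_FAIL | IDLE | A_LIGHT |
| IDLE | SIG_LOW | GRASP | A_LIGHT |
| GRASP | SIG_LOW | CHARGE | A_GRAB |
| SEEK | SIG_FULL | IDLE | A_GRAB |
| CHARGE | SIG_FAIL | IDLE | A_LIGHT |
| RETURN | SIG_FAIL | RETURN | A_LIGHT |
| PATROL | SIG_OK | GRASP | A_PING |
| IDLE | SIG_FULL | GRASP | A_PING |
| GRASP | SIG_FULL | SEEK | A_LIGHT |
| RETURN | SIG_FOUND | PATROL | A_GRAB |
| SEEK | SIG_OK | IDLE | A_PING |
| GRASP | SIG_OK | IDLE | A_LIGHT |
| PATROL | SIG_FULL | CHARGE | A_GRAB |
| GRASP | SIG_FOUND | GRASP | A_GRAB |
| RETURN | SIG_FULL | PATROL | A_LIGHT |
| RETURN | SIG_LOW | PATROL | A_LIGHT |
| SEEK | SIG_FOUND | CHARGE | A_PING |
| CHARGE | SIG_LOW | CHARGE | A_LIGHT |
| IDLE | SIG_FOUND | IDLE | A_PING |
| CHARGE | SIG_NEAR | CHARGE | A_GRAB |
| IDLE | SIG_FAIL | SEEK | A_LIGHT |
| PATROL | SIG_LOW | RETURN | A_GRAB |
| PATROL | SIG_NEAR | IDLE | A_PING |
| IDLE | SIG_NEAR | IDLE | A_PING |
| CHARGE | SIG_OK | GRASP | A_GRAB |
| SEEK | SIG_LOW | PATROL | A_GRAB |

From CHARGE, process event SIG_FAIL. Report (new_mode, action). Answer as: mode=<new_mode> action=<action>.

current mode = CHARGE; filter table to that mode:
  (CHARGE, SIG_FULL) → (GRASP, A_LIGHT)
  (CHARGE, SIG_FOUND) → (SEEK, A_GRAB)
  (CHARGE, SIG_FAIL) → (IDLE, A_LIGHT)  ← event matches
  (CHARGE, SIG_LOW) → (CHARGE, A_LIGHT)
  (CHARGE, SIG_NEAR) → (CHARGE, A_GRAB)
  (CHARGE, SIG_OK) → (GRASP, A_GRAB)
event = SIG_FAIL selects (IDLE, A_LIGHT)

mode=IDLE action=A_LIGHT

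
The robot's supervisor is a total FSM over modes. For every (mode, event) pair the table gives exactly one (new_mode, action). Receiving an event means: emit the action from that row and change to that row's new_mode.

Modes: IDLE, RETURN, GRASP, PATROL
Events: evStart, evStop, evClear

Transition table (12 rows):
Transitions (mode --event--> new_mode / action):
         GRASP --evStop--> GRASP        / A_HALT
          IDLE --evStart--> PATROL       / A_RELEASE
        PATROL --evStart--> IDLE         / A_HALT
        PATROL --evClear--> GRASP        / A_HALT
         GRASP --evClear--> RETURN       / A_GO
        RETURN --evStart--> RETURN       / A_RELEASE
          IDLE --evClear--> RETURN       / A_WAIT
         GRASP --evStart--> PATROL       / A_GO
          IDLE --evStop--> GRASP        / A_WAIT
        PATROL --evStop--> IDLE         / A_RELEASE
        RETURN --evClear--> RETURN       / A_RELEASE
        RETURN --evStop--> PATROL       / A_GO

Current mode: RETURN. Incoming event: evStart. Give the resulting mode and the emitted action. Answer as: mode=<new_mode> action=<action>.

mode=RETURN action=A_RELEASE

current mode = RETURN; filter table to that mode:
  (RETURN, evStart) → (RETURN, A_RELEASE)  ← event matches
  (RETURN, evClear) → (RETURN, A_RELEASE)
  (RETURN, evStop) → (PATROL, A_GO)
event = evStart selects (RETURN, A_RELEASE)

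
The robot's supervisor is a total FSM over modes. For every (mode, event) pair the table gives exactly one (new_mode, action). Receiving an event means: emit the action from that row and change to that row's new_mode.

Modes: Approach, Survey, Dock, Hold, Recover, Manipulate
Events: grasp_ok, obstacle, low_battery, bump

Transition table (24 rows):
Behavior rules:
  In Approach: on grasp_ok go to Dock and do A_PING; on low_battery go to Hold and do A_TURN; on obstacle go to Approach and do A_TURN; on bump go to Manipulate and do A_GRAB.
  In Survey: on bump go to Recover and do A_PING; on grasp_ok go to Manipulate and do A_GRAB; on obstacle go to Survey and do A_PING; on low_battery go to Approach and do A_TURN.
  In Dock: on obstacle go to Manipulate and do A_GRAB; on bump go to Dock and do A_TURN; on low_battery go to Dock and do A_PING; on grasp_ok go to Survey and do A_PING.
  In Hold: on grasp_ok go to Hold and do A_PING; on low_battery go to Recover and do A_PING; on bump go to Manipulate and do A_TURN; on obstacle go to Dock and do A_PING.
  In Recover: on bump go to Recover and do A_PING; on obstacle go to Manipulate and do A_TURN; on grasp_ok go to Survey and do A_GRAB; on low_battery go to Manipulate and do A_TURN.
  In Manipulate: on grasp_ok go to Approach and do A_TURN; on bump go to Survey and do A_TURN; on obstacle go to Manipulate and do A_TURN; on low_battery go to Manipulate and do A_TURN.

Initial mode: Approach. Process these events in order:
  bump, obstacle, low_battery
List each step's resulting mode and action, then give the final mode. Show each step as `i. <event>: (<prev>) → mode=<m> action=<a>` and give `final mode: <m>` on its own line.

1. bump: (Approach) → mode=Manipulate action=A_GRAB
2. obstacle: (Manipulate) → mode=Manipulate action=A_TURN
3. low_battery: (Manipulate) → mode=Manipulate action=A_TURN

final mode: Manipulate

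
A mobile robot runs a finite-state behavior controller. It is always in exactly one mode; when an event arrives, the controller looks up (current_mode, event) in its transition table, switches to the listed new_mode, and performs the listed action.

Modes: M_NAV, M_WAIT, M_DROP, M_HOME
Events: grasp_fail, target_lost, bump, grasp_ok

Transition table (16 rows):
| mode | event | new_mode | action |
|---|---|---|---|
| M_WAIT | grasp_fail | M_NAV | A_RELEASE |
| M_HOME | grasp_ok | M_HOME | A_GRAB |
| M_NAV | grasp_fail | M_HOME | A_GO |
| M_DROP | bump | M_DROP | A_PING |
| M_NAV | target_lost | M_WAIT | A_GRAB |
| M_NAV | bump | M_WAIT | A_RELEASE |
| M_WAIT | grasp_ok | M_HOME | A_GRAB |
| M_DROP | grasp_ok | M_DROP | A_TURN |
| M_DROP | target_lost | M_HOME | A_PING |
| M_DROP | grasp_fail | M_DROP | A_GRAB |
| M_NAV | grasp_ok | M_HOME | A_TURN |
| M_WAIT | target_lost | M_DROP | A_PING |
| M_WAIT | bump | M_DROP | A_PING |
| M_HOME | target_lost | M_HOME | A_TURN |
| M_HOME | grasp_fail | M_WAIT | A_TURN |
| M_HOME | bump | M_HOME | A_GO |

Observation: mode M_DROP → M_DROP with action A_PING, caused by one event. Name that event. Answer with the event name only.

bump

try grasp_fail: (M_DROP, grasp_fail) → (M_DROP, A_GRAB)
try target_lost: (M_DROP, target_lost) → (M_HOME, A_PING)
try bump: (M_DROP, bump) → (M_DROP, A_PING)  ← matches
try grasp_ok: (M_DROP, grasp_ok) → (M_DROP, A_TURN)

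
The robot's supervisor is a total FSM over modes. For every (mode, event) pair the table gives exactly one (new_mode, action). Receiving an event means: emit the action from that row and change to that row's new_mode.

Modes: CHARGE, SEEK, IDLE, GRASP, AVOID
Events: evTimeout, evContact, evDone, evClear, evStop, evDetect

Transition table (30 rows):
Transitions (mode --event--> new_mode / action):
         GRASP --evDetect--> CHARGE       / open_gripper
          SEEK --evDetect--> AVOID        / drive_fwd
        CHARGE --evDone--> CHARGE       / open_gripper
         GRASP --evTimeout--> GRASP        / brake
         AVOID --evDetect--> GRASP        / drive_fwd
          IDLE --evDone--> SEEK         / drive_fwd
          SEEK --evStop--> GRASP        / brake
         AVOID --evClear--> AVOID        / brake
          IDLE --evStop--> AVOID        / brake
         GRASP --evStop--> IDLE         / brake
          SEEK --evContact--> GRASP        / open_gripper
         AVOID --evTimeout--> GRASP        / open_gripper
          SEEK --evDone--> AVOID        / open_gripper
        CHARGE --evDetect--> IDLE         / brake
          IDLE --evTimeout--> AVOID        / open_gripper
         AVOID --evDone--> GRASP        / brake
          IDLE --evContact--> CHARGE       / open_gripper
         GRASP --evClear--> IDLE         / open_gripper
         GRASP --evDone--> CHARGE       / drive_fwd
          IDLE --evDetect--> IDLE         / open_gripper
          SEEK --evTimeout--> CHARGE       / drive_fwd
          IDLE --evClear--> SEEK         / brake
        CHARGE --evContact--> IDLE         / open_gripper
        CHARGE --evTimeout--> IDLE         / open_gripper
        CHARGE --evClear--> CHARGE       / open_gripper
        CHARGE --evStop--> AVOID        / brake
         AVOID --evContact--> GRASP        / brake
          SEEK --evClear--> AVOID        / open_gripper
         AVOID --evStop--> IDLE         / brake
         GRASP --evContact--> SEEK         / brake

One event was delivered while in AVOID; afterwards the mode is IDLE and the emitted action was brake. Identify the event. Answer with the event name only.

try evTimeout: (AVOID, evTimeout) → (GRASP, open_gripper)
try evContact: (AVOID, evContact) → (GRASP, brake)
try evDone: (AVOID, evDone) → (GRASP, brake)
try evClear: (AVOID, evClear) → (AVOID, brake)
try evStop: (AVOID, evStop) → (IDLE, brake)  ← matches
try evDetect: (AVOID, evDetect) → (GRASP, drive_fwd)

evStop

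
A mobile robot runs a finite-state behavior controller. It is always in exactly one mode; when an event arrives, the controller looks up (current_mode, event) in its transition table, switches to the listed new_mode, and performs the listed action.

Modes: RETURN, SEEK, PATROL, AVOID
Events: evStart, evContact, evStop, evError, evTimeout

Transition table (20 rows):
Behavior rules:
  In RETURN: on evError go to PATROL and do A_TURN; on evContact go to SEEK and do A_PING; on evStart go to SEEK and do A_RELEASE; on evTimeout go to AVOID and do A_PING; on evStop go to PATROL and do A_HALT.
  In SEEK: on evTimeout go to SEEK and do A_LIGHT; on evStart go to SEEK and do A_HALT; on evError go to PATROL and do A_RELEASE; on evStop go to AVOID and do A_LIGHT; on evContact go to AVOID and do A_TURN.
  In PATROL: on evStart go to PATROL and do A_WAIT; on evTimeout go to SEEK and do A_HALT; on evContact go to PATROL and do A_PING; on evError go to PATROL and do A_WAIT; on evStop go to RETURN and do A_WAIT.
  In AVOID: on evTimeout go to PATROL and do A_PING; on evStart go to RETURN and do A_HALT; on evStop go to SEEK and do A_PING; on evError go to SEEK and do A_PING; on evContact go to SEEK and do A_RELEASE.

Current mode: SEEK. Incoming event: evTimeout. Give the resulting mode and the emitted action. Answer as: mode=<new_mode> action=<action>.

mode=SEEK action=A_LIGHT

current mode = SEEK; filter table to that mode:
  (SEEK, evTimeout) → (SEEK, A_LIGHT)  ← event matches
  (SEEK, evStart) → (SEEK, A_HALT)
  (SEEK, evError) → (PATROL, A_RELEASE)
  (SEEK, evStop) → (AVOID, A_LIGHT)
  (SEEK, evContact) → (AVOID, A_TURN)
event = evTimeout selects (SEEK, A_LIGHT)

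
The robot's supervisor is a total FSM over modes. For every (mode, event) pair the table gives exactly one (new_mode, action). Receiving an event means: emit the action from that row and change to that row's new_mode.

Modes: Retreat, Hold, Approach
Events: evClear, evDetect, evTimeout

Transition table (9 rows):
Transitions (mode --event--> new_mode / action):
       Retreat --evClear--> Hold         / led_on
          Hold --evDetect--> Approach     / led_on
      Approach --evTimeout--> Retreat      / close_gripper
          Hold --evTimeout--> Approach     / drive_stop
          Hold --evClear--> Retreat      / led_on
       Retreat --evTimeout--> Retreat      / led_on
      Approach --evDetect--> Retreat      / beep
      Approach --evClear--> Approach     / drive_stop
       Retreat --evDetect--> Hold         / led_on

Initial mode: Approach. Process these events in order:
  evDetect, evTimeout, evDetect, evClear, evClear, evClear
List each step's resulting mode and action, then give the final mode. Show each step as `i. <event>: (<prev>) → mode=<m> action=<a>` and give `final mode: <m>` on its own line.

1. evDetect: (Approach) → mode=Retreat action=beep
2. evTimeout: (Retreat) → mode=Retreat action=led_on
3. evDetect: (Retreat) → mode=Hold action=led_on
4. evClear: (Hold) → mode=Retreat action=led_on
5. evClear: (Retreat) → mode=Hold action=led_on
6. evClear: (Hold) → mode=Retreat action=led_on

final mode: Retreat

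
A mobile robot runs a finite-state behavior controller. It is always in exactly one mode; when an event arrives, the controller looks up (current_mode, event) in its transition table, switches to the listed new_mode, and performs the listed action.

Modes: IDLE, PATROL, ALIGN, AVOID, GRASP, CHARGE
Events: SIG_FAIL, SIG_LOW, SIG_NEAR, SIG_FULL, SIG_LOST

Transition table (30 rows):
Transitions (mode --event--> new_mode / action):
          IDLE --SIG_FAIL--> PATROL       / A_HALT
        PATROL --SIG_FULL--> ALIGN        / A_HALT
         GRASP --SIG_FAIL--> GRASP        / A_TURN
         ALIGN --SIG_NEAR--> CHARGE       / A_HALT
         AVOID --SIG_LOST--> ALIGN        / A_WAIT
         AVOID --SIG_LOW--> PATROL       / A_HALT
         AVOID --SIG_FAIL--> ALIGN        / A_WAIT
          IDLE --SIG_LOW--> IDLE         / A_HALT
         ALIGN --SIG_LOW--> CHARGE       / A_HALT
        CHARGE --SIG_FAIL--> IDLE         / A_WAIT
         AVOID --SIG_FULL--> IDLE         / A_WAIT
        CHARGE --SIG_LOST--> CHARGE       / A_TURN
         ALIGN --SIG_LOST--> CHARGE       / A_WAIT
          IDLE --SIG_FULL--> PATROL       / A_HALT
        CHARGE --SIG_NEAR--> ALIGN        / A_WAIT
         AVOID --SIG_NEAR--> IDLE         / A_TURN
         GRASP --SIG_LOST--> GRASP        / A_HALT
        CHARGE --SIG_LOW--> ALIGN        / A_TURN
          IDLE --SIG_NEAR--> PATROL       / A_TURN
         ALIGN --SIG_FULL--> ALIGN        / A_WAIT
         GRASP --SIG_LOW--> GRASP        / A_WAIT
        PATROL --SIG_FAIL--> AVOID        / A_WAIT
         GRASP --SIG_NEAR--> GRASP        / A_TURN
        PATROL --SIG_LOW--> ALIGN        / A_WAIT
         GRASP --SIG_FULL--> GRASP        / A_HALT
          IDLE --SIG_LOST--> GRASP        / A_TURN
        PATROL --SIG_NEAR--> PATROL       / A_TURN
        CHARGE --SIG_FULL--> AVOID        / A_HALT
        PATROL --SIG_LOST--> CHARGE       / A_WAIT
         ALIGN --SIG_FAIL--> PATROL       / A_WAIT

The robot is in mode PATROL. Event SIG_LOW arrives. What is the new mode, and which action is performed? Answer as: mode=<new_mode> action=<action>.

mode=ALIGN action=A_WAIT

current mode = PATROL; filter table to that mode:
  (PATROL, SIG_FULL) → (ALIGN, A_HALT)
  (PATROL, SIG_FAIL) → (AVOID, A_WAIT)
  (PATROL, SIG_LOW) → (ALIGN, A_WAIT)  ← event matches
  (PATROL, SIG_NEAR) → (PATROL, A_TURN)
  (PATROL, SIG_LOST) → (CHARGE, A_WAIT)
event = SIG_LOW selects (ALIGN, A_WAIT)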